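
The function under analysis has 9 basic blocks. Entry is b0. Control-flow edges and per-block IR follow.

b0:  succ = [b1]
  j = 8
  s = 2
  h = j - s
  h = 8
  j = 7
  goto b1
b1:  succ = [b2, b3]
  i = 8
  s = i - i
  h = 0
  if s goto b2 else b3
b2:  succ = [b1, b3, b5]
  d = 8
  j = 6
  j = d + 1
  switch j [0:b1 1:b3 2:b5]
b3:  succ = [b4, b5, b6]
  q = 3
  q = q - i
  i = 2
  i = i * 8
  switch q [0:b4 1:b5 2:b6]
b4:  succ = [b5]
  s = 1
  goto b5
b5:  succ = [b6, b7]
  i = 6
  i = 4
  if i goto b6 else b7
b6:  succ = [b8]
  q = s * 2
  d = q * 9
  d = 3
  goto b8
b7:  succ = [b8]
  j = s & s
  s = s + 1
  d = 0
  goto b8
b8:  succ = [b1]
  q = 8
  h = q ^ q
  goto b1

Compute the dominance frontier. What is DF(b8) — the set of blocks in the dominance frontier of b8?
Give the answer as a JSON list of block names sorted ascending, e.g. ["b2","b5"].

Answer: ["b1"]

Analysis:
idom tree: b1←b0 b2←b1 b3←b1 b4←b3 b5←b1 b6←b1 b7←b5 b8←b1
Dom∩ at merges:
  b1: preds {b0,b2,b8}: {b0} ∩ {b0,b1,b2} ∩ {b0,b1,b8} = {b0}; idom=b0
  b3: preds {b1,b2}: {b0,b1} ∩ {b0,b1,b2} = {b0,b1}; idom=b1
  b5: preds {b2,b3,b4}: {b0,b1,b2} ∩ {b0,b1,b3} ∩ {b0,b1,b3,b4} = {b0,b1}; idom=b1
  b6: preds {b3,b5}: {b0,b1,b3} ∩ {b0,b1,b5} = {b0,b1}; idom=b1
  b8: preds {b6,b7}: {b0,b1,b6} ∩ {b0,b1,b5,b7} = {b0,b1}; idom=b1

DF derivation:
  join b1 pred b0: · stop@b0
  join b1 pred b2: b2→b1 stop@b0
  join b1 pred b8: b8→b1 stop@b0
  join b3 pred b1: · stop@b1
  join b3 pred b2: b2 stop@b1
  join b5 pred b2: b2 stop@b1
  join b5 pred b3: b3 stop@b1
  join b5 pred b4: b4→b3 stop@b1
  join b6 pred b3: b3 stop@b1
  join b6 pred b5: b5 stop@b1
  join b8 pred b6: b6 stop@b1
  join b8 pred b7: b7→b5 stop@b1
  b0 → ∅
  b1 → {b1}
  b2 → {b1,b3,b5}
  b3 → {b5,b6}
  b4 → {b5}
  b5 → {b6,b8}
  b6 → {b8}
  b7 → {b8}
  b8 → {b1}

DF(b8) = ["b1"]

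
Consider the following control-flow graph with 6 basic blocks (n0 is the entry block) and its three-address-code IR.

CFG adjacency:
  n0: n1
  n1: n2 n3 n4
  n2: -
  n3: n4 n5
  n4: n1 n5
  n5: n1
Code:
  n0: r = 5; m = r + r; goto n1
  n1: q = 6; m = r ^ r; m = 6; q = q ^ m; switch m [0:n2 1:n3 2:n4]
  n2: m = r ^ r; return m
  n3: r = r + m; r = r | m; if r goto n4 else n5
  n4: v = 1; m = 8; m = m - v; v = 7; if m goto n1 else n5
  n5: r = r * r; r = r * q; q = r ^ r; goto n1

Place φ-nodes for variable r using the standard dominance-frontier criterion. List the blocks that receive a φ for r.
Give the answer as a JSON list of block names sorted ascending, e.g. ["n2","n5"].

idom tree: n1←n0 n2←n1 n3←n1 n4←n1 n5←n1
Dom at joins:
  n1: preds {n0,n4,n5}: {n0} ∩ {n0,n1,n4} ∩ {n0,n1,n5} = {n0}; idom=n0
  n4: preds {n1,n3}: {n0,n1} ∩ {n0,n1,n3} = {n0,n1}; idom=n1
  n5: preds {n3,n4}: {n0,n1,n3} ∩ {n0,n1,n4} = {n0,n1}; idom=n1

DF walk-up:
  join n1 pred n0: · stop@n0
  join n1 pred n4: n4→n1 stop@n0
  join n1 pred n5: n5→n1 stop@n0
  join n4 pred n1: · stop@n1
  join n4 pred n3: n3 stop@n1
  join n5 pred n3: n3 stop@n1
  join n5 pred n4: n4 stop@n1
  n0: DF=∅
  n1: DF={n1}
  n2: DF=∅
  n3: DF={n4,n5}
  n4: DF={n1,n5}
  n5: DF={n1}

φ for r: defs {n0,n3,n5}
  DF⁺ = {n1,n4,n5}

Answer: ["n1", "n4", "n5"]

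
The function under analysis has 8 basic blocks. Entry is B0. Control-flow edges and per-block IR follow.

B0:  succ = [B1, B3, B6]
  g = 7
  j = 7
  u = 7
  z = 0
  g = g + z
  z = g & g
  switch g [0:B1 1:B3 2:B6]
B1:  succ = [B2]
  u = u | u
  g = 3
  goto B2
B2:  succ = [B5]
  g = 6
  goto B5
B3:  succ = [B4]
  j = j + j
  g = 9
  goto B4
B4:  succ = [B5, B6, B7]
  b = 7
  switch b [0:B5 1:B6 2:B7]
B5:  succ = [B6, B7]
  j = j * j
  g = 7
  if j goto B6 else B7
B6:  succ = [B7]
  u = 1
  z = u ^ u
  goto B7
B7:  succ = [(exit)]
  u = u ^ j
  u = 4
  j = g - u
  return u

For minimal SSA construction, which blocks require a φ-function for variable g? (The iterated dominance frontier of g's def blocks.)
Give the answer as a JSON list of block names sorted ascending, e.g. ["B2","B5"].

Answer: ["B5", "B6", "B7"]

Derivation:
idom tree: B1←B0 B2←B1 B3←B0 B4←B3 B5←B0 B6←B0 B7←B0
Join-block Dom:
  B5: preds {B2,B4}: {B0,B1,B2} ∩ {B0,B3,B4} = {B0}; idom=B0
  B6: preds {B0,B4,B5}: {B0} ∩ {B0,B3,B4} ∩ {B0,B5} = {B0}; idom=B0
  B7: preds {B4,B5,B6}: {B0,B3,B4} ∩ {B0,B5} ∩ {B0,B6} = {B0}; idom=B0

Frontier:
  join B5 pred B2: B2→B1 stop@B0
  join B5 pred B4: B4→B3 stop@B0
  join B6 pred B0: · stop@B0
  join B6 pred B4: B4→B3 stop@B0
  join B6 pred B5: B5 stop@B0
  join B7 pred B4: B4→B3 stop@B0
  join B7 pred B5: B5 stop@B0
  join B7 pred B6: B6 stop@B0
  B0 → ∅
  B1 → {B5}
  B2 → {B5}
  B3 → {B5,B6,B7}
  B4 → {B5,B6,B7}
  B5 → {B6,B7}
  B6 → {B7}
  B7 → ∅

φ for g: defs {B0,B1,B2,B3,B5}
  DF⁺ = {B5,B6,B7}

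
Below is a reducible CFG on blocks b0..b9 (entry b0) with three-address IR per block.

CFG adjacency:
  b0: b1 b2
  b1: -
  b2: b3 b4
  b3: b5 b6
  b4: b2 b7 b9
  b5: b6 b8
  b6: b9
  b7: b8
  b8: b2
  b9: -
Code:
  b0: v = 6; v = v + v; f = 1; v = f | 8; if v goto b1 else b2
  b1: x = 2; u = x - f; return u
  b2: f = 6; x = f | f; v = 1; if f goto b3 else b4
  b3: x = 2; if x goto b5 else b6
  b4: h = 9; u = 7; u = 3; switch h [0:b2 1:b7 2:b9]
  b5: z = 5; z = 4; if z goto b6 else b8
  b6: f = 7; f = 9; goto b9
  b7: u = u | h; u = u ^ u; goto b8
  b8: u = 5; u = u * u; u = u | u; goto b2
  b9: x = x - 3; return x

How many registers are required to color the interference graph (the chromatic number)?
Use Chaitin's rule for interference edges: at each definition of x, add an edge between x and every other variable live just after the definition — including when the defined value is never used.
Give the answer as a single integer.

Answer: 3

Derivation:
def/use:
  b0: def={f,v} ue=∅
  b1: def={u,x} ue={f}
  b2: def={f,v,x} ue=∅
  b3: def={x} ue=∅
  b4: def={h,u} ue=∅
  b5: def={z} ue=∅
  b6: def={f} ue=∅
  b7: def={u} ue={h,u}
  b8: def={u} ue=∅
  b9: def={x} ue={x}

Liveness:
  b0: in=∅ out={f}
  b1: in={f} out=∅
  b2: in=∅ out={x}
  b3: in=∅ out={x}
  b4: in={x} out={h,u,x}
  b5: in={x} out={x}
  b6: in={x} out={x}
  b7: in={h,u} out=∅
  b8: in=∅ out=∅
  b9: in={x} out=∅

Interfere edges:
  f: {v,x}
  h: {u,x}
  u: {h,x}
  v: {f,x}
  x: {f,h,u,v,z}
  z: {x}

Colouring:
  {f,v,x} pairwise interfere (3-clique) ⇒ χ ≥ 3
  assign f→r1 h→r1 u→r2 v→r2 x→r0 z→r1 — no edge inside a register ⇒ χ ≤ 3
  χ = 3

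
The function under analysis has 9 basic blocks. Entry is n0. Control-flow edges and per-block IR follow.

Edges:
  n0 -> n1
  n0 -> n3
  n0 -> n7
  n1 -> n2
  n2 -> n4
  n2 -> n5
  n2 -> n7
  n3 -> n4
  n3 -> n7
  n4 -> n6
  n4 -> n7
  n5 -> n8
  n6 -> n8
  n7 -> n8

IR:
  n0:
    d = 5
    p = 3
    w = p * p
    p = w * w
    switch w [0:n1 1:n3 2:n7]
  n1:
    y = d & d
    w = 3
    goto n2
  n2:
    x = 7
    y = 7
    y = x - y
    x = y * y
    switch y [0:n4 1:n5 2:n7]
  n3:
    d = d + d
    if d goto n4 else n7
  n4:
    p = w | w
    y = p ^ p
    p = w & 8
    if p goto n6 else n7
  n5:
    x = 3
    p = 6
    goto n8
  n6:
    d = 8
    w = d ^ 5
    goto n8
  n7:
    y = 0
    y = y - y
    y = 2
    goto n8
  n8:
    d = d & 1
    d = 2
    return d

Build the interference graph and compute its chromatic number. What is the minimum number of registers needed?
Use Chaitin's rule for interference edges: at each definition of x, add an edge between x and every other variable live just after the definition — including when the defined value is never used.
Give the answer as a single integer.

Answer: 4

Analysis:
def/use:
  n0: def={d,p,w} ue=∅
  n1: def={w,y} ue={d}
  n2: def={x,y} ue=∅
  n3: def={d} ue={d}
  n4: def={p,y} ue={w}
  n5: def={p,x} ue=∅
  n6: def={d,w} ue=∅
  n7: def={y} ue=∅
  n8: def={d} ue={d}

Live sets:
  live n0: ∅→{d,w}
  live n1: {d}→{d,w}
  live n2: {d,w}→{d,w}
  live n3: {d,w}→{d,w}
  live n4: {d,w}→{d}
  live n5: {d}→{d}
  live n6: ∅→{d}
  live n7: {d}→{d}
  live n8: {d}→∅

Interfere edges:
  d: {p,w,x,y}
  p: {d,w}
  w: {d,p,x,y}
  x: {d,w,y}
  y: {d,w,x}

Chromatic number:
  {d,w,x,y} pairwise interfere (4-clique) ⇒ χ ≥ 4
  4-colouring: c0={d}  c1={w}  c2={p,x}  c3={y}
  χ = 4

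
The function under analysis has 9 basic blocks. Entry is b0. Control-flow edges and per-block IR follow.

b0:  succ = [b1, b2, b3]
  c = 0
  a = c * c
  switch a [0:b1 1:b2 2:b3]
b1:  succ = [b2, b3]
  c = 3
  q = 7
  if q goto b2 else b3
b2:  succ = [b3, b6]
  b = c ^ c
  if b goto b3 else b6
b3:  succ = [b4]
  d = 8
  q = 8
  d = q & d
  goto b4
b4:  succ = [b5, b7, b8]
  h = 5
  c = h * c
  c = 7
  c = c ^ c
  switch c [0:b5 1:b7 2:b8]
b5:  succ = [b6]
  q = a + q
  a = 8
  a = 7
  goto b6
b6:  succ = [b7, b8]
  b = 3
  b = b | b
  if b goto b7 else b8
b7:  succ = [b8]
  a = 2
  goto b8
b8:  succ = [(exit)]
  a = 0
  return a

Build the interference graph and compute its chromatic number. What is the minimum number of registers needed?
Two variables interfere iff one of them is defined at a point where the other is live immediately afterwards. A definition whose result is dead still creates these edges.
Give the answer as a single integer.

Answer: 4

Analysis:
def/use:
  b0: def={a,c} ue=∅
  b1: def={c,q} ue=∅
  b2: def={b} ue={c}
  b3: def={d,q} ue=∅
  b4: def={c,h} ue={c}
  b5: def={a,q} ue={a,q}
  b6: def={b} ue=∅
  b7: def={a} ue=∅
  b8: def={a} ue=∅

Live sets:
  live b0: ∅→{a,c}
  live b1: {a}→{a,c}
  live b2: {a,c}→{a,c}
  live b3: {a,c}→{a,c,q}
  live b4: {a,c,q}→{a,q}
  live b5: {a,q}→∅
  live b6: ∅→∅
  live b7: ∅→∅
  live b8: ∅→∅

Conflict graph:
  a↔{b,c,d,h,q}
  b↔{a,c}
  c↔{a,b,d,h,q}
  d↔{a,c,q}
  h↔{a,c,q}
  q↔{a,c,d,h}

Registers:
  lower bound: {a,c,d,q} mutually conflict ⇒ χ ≥ 4
  assign a→R0 b→R2 c→R1 d→R3 h→R3 q→R2 — no edge inside a register ⇒ χ ≤ 4
  χ = 4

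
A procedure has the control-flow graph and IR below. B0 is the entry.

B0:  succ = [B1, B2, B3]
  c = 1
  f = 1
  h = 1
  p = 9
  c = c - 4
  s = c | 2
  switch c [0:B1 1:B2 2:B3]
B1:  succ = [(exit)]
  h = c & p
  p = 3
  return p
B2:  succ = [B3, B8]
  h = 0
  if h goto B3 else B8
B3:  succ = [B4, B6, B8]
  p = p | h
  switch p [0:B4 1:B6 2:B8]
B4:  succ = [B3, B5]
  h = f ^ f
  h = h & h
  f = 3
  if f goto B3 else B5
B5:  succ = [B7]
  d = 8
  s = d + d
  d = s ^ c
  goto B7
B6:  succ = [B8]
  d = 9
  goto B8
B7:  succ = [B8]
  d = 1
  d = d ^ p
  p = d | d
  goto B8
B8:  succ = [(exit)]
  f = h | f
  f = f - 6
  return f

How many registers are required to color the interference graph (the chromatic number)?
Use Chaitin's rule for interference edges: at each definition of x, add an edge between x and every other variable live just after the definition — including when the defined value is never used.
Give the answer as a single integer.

Answer: 5

Working:
Per-block:
  B0 def {c,f,h,p,s} use ∅
  B1 def {h,p} use {c,p}
  B2 def {h} use ∅
  B3 def {p} use {h,p}
  B4 def {f,h} use {f}
  B5 def {d,s} use {c}
  B6 def {d} use ∅
  B7 def {d,p} use {p}
  B8 def {f} use {f,h}

Live sets:
  live B0: ∅→{c,f,h,p}
  live B1: {c,p}→∅
  live B2: {c,f,p}→{c,f,h,p}
  live B3: {c,f,h,p}→{c,f,h,p}
  live B4: {c,f,p}→{c,f,h,p}
  live B5: {c,f,h,p}→{f,h,p}
  live B6: {f,h}→{f,h}
  live B7: {f,h,p}→{f,h}
  live B8: {f,h}→∅

Interfere edges:
  c↔{d,f,h,p,s}
  d↔{c,f,h,p}
  f↔{c,d,h,p,s}
  h↔{c,d,f,p,s}
  p↔{c,d,f,h,s}
  s↔{c,f,h,p}

Colouring:
  clique {c,d,f,h,p} ⇒ need ≥ 5
  5-colouring: r0={c}  r1={f}  r2={h}  r3={p}  r4={d,s}
  χ = 5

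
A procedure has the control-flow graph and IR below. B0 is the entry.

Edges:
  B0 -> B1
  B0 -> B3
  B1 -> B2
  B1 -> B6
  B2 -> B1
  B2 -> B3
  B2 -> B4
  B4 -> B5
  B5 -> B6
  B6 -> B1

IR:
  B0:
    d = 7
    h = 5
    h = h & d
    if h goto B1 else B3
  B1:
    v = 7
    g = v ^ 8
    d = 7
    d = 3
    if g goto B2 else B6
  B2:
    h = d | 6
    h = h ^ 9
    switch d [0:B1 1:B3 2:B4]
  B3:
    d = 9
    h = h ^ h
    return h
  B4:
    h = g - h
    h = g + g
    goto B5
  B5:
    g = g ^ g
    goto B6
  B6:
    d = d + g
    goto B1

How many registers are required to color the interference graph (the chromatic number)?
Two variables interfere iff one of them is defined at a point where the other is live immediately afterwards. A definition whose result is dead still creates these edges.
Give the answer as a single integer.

Answer: 3

Working:
Block summaries:
  B0: {d,h} / ∅
  B1: {d,g,v} / ∅
  B2: {h} / {d}
  B3: {d,h} / {h}
  B4: {h} / {g,h}
  B5: {g} / {g}
  B6: {d} / {d,g}

Live sets:
  B0: in=∅ out={h}
  B1: in=∅ out={d,g}
  B2: in={d,g} out={d,g,h}
  B3: in={h} out=∅
  B4: in={d,g,h} out={d,g}
  B5: in={d,g} out={d,g}
  B6: in={d,g} out=∅

Interference:
  d: {g,h}
  g: {d,h}
  h: {d,g}
  v: ∅

Registers:
  clique {d,g,h} ⇒ need ≥ 3
  assign d→r0 g→r1 h→r2 v→r0 — no edge inside a register ⇒ χ ≤ 3
  χ = 3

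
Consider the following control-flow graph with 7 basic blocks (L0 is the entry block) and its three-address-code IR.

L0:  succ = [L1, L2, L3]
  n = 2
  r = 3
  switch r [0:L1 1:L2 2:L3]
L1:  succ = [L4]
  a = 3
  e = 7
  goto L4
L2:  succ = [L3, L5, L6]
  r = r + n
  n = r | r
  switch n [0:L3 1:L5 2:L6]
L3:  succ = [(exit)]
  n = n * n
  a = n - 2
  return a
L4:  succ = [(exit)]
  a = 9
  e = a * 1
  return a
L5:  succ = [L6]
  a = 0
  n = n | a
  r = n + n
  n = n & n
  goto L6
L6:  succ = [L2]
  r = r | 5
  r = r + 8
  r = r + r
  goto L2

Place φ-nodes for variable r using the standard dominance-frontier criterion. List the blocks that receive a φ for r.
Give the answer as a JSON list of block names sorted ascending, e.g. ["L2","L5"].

idom tree: L1←L0 L2←L0 L3←L0 L4←L1 L5←L2 L6←L2
Dom∩ at merges:
  L2: preds {L0,L6}: {L0} ∩ {L0,L2,L6} = {L0}; idom=L0
  L3: preds {L0,L2}: {L0} ∩ {L0,L2} = {L0}; idom=L0
  L6: preds {L2,L5}: {L0,L2} ∩ {L0,L2,L5} = {L0,L2}; idom=L2

DF derivation:
  L2←L0: walk · to L0
  L2←L6: walk L6→L2 to L0
  L3←L0: walk · to L0
  L3←L2: walk L2 to L0
  L6←L2: walk · to L2
  L6←L5: walk L5 to L2
  L0 → ∅
  L1 → ∅
  L2 → {L2,L3}
  L3 → ∅
  L4 → ∅
  L5 → {L6}
  L6 → {L2}

φ for r: defs {L0,L2,L5,L6}
  DF⁺ = {L2,L3,L6}

Answer: ["L2", "L3", "L6"]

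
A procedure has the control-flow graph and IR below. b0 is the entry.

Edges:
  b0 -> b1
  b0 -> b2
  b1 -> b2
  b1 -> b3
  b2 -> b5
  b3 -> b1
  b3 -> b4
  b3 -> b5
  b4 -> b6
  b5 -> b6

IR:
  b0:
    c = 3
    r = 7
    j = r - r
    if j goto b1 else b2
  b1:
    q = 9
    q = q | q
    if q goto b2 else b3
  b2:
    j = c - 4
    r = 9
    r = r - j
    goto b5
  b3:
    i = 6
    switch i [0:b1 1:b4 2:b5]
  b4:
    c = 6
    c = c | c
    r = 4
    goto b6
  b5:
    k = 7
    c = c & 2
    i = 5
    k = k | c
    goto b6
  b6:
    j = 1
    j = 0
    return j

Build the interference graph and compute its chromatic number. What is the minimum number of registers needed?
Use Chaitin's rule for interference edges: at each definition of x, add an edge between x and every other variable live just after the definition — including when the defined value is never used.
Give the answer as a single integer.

Answer: 3

Derivation:
def/use:
  b0 def {c,j,r} use ∅
  b1 def {q} use ∅
  b2 def {j,r} use {c}
  b3 def {i} use ∅
  b4 def {c,r} use ∅
  b5 def {c,i,k} use {c}
  b6 def {j} use ∅

Live sets:
  b0: in=∅ out={c}
  b1: in={c} out={c}
  b2: in={c} out={c}
  b3: in={c} out={c}
  b4: in=∅ out=∅
  b5: in={c} out=∅
  b6: in=∅ out=∅

Interfere edges:
  c: {i,j,k,q,r}
  i: {c,k}
  j: {c,r}
  k: {c,i}
  q: {c}
  r: {c,j}

Chromatic number:
  {c,i,k} pairwise interfere (3-clique) ⇒ χ ≥ 3
  3-colouring: c0={c}  c1={i,j,q}  c2={k,r}
  χ = 3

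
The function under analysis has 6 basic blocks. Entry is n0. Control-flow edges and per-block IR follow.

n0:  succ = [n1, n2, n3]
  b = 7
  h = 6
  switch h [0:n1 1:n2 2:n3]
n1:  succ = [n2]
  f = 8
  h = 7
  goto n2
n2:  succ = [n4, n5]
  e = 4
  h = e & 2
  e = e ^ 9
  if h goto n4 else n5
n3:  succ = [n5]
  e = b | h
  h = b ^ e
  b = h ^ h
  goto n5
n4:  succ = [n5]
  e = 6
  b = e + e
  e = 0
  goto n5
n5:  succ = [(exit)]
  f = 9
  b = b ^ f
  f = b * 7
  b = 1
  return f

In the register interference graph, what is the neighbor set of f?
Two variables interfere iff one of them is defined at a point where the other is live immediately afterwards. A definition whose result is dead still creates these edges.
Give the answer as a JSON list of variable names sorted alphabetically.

Per-block:
  n0 def {b,h} use ∅
  n1 def {f,h} use ∅
  n2 def {e,h} use ∅
  n3 def {b,e,h} use {b,h}
  n4 def {b,e} use ∅
  n5 def {b,f} use {b}

Live sets:
  live n0: ∅→{b,h}
  live n1: {b}→{b}
  live n2: {b}→{b}
  live n3: {b,h}→{b}
  live n4: ∅→{b}
  live n5: {b}→∅

Conflict graph:
  b — {e,f,h}
  e — {b,h}
  f — {b}
  h — {b,e}

N(f) = ["b"]

Answer: ["b"]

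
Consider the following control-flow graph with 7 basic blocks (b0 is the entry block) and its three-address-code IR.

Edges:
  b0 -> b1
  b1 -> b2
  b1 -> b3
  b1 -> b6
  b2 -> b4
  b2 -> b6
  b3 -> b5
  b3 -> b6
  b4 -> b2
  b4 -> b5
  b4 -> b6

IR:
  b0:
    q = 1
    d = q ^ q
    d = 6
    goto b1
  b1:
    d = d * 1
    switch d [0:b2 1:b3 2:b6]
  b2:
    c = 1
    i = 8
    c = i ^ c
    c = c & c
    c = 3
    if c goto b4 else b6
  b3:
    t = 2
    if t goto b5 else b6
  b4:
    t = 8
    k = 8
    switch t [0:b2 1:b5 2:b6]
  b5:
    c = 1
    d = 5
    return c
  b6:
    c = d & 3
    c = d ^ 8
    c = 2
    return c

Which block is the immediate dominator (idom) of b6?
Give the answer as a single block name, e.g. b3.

Answer: b1

Derivation:
idom tree: b1←b0 b2←b1 b3←b1 b4←b2 b5←b1 b6←b1
Dom at joins:
  b2: preds {b1,b4}: {b0,b1} ∩ {b0,b1,b2,b4} = {b0,b1}; idom=b1
  b5: preds {b3,b4}: {b0,b1,b3} ∩ {b0,b1,b2,b4} = {b0,b1}; idom=b1
  b6: preds {b1,b2,b3,b4}: {b0,b1} ∩ {b0,b1,b2} ∩ {b0,b1,b3} ∩ {b0,b1,b2,b4} = {b0,b1}; idom=b1

idom(b6) = b1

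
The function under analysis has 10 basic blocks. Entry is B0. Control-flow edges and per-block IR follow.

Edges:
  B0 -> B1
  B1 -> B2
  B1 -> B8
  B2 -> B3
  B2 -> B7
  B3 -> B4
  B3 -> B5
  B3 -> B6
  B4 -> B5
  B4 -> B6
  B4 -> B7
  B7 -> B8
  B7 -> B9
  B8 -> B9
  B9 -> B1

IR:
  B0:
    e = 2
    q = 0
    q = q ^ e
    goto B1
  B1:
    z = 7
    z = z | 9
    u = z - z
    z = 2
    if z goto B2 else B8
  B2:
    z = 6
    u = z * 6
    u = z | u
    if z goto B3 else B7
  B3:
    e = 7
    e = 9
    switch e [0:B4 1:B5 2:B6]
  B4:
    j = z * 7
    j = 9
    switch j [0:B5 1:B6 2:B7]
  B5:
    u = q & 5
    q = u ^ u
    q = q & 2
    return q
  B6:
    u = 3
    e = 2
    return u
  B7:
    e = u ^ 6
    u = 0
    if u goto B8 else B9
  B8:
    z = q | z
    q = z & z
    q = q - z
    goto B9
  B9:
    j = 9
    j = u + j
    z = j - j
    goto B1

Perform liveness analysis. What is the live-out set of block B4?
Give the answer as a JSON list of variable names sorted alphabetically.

Answer: ["q", "u", "z"]

Working:
Block summaries:
  B0 def {e,q} use ∅
  B1 def {u,z} use ∅
  B2 def {u,z} use ∅
  B3 def {e} use ∅
  B4 def {j} use {z}
  B5 def {q,u} use {q}
  B6 def {e,u} use ∅
  B7 def {e,u} use {u}
  B8 def {q,z} use {q,z}
  B9 def {j,z} use {u}

Backward fixpoint:
  live B0: ∅→{q}
  live B1: {q}→{q,u,z}
  live B2: {q}→{q,u,z}
  live B3: {q,u,z}→{q,u,z}
  live B4: {q,u,z}→{q,u,z}
  live B5: {q}→∅
  live B6: ∅→∅
  live B7: {q,u,z}→{q,u,z}
  live B8: {q,u,z}→{q,u}
  live B9: {q,u}→{q}

live-out(B4) = ["q", "u", "z"]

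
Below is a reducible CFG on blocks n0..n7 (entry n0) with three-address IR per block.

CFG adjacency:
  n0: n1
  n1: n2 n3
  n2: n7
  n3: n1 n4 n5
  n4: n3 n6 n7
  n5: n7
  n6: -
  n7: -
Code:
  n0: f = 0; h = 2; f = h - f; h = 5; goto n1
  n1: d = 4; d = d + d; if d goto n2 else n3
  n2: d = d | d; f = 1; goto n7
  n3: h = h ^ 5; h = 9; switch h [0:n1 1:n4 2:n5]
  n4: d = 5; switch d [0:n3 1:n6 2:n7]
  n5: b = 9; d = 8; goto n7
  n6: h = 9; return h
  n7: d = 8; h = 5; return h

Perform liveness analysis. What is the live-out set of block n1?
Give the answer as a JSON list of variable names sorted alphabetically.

Answer: ["d", "h"]

Analysis:
def/use:
  n0: def={f,h} ue=∅
  n1: def={d} ue=∅
  n2: def={d,f} ue={d}
  n3: def={h} ue={h}
  n4: def={d} ue=∅
  n5: def={b,d} ue=∅
  n6: def={h} ue=∅
  n7: def={d,h} ue=∅

Liveness:
  n0: in=∅ out={h}
  n1: in={h} out={d,h}
  n2: in={d} out=∅
  n3: in={h} out={h}
  n4: in={h} out={h}
  n5: in=∅ out=∅
  n6: in=∅ out=∅
  n7: in=∅ out=∅

live-out(n1) = ["d", "h"]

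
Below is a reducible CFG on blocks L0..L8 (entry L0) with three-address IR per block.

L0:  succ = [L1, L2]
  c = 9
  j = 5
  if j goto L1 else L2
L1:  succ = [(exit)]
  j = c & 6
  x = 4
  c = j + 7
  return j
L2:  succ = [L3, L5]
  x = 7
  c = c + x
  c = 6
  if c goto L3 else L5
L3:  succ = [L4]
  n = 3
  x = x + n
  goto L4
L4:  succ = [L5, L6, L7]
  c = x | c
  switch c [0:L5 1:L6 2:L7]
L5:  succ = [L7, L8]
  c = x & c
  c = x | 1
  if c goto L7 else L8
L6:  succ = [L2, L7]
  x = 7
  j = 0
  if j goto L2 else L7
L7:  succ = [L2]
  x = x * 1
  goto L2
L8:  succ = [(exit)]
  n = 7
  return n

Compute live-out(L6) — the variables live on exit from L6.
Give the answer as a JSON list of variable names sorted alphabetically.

Answer: ["c", "x"]

Analysis:
def/use:
  L0 def {c,j} use ∅
  L1 def {c,j,x} use {c}
  L2 def {c,x} use {c}
  L3 def {n,x} use {x}
  L4 def {c} use {c,x}
  L5 def {c} use {c,x}
  L6 def {j,x} use ∅
  L7 def {x} use {x}
  L8 def {n} use ∅

Live sets:
  L0 li=∅ lo={c}
  L1 li={c} lo=∅
  L2 li={c} lo={c,x}
  L3 li={c,x} lo={c,x}
  L4 li={c,x} lo={c,x}
  L5 li={c,x} lo={c,x}
  L6 li={c} lo={c,x}
  L7 li={c,x} lo={c}
  L8 li=∅ lo=∅

live-out(L6) = ["c", "x"]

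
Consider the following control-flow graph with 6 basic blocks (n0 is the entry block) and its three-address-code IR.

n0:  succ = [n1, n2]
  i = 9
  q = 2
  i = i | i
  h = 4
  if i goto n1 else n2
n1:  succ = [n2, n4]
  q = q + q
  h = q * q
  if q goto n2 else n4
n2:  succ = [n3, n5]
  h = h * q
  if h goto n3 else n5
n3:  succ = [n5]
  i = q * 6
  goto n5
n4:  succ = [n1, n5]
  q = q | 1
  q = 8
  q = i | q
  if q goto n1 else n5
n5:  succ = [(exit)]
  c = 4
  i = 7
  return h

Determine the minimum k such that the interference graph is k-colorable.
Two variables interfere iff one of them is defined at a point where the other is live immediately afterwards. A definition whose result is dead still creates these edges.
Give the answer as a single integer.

Answer: 3

Derivation:
def/use:
  n0: {h,i,q} / ∅
  n1: {h,q} / {q}
  n2: {h} / {h,q}
  n3: {i} / {q}
  n4: {q} / {i,q}
  n5: {c,i} / {h}

Live sets:
  live n0: ∅→{h,i,q}
  live n1: {i,q}→{h,i,q}
  live n2: {h,q}→{h,q}
  live n3: {h,q}→{h}
  live n4: {h,i,q}→{h,i,q}
  live n5: {h}→∅

Interference:
  c: {h}
  h: {c,i,q}
  i: {h,q}
  q: {h,i}

Registers:
  {h,i,q} pairwise interfere (3-clique) ⇒ χ ≥ 3
  3-colouring: R0={h}  R1={c,i}  R2={q}
  χ = 3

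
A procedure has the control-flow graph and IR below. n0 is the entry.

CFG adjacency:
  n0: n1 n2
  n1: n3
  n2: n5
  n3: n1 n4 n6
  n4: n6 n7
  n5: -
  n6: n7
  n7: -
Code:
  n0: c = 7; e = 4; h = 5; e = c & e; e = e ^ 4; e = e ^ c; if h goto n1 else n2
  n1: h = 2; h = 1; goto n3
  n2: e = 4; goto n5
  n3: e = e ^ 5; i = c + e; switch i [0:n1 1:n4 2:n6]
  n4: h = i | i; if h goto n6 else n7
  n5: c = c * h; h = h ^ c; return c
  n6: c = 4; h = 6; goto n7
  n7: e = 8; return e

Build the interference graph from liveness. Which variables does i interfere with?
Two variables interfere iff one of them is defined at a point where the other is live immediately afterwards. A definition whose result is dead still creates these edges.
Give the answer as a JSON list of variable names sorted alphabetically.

Block summaries:
  n0: def={c,e,h} ue=∅
  n1: def={h} ue=∅
  n2: def={e} ue=∅
  n3: def={e,i} ue={c,e}
  n4: def={h} ue={i}
  n5: def={c,h} ue={c,h}
  n6: def={c,h} ue=∅
  n7: def={e} ue=∅

Liveness:
  n0: in=∅ out={c,e,h}
  n1: in={c,e} out={c,e}
  n2: in={c,h} out={c,h}
  n3: in={c,e} out={c,e,i}
  n4: in={i} out=∅
  n5: in={c,h} out=∅
  n6: in=∅ out=∅
  n7: in=∅ out=∅

Conflict graph:
  c: {e,h,i}
  e: {c,h,i}
  h: {c,e}
  i: {c,e}

N(i) = ["c", "e"]

Answer: ["c", "e"]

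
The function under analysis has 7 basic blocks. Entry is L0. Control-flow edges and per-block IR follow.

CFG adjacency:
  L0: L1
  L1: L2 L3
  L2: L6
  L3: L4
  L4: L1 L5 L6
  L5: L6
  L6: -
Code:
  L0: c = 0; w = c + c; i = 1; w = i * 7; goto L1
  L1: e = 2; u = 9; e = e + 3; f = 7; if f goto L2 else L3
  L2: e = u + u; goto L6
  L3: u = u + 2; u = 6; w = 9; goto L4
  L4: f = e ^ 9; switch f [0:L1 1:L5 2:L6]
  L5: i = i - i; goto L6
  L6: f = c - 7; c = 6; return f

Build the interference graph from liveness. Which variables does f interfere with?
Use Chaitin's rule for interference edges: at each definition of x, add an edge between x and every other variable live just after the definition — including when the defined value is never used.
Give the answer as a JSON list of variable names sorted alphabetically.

def/use:
  L0: def={c,i,w} ue=∅
  L1: def={e,f,u} ue=∅
  L2: def={e} ue={u}
  L3: def={u,w} ue={u}
  L4: def={f} ue={e}
  L5: def={i} ue={i}
  L6: def={c,f} ue={c}

Liveness:
  L0 li=∅ lo={c,i}
  L1 li={c,i} lo={c,e,i,u}
  L2 li={c,u} lo={c}
  L3 li={c,e,i,u} lo={c,e,i}
  L4 li={c,e,i} lo={c,i}
  L5 li={c,i} lo={c}
  L6 li={c} lo=∅

Interference:
  c↔{e,f,i,u,w}
  e↔{c,f,i,u,w}
  f↔{c,e,i,u}
  i↔{c,e,f,u,w}
  u↔{c,e,f,i}
  w↔{c,e,i}

N(f) = ["c", "e", "i", "u"]

Answer: ["c", "e", "i", "u"]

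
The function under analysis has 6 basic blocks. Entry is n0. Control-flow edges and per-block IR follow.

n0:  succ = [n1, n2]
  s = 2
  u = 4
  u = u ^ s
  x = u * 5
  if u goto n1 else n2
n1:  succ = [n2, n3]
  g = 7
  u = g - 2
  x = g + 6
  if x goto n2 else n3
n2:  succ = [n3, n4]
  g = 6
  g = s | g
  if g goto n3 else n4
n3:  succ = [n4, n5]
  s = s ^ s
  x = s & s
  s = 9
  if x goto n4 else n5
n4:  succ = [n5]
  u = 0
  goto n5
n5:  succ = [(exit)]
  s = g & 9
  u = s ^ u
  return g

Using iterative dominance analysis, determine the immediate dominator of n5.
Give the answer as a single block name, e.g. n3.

Answer: n0

Derivation:
idom tree: n1←n0 n2←n0 n3←n0 n4←n0 n5←n0
Join-block Dom:
  n2: preds {n0,n1}: {n0} ∩ {n0,n1} = {n0}; idom=n0
  n3: preds {n1,n2}: {n0,n1} ∩ {n0,n2} = {n0}; idom=n0
  n4: preds {n2,n3}: {n0,n2} ∩ {n0,n3} = {n0}; idom=n0
  n5: preds {n3,n4}: {n0,n3} ∩ {n0,n4} = {n0}; idom=n0

idom(n5) = n0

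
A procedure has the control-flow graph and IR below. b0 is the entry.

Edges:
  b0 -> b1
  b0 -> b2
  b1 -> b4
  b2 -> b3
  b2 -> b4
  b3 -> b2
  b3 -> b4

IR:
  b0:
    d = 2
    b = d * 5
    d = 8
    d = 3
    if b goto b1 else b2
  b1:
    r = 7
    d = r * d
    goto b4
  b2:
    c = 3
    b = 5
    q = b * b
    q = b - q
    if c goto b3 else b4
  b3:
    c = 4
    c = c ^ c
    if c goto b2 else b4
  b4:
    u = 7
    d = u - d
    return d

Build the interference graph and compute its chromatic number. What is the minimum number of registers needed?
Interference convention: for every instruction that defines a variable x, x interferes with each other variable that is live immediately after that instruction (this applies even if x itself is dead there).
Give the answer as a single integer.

Per-block:
  b0: def={b,d} ue=∅
  b1: def={d,r} ue={d}
  b2: def={b,c,q} ue=∅
  b3: def={c} ue=∅
  b4: def={d,u} ue={d}

Live sets:
  b0: in=∅ out={d}
  b1: in={d} out={d}
  b2: in={d} out={d}
  b3: in={d} out={d}
  b4: in={d} out=∅

Interference:
  b: {c,d,q}
  c: {b,d,q}
  d: {b,c,q,r,u}
  q: {b,c,d}
  r: {d}
  u: {d}

Colouring:
  {b,c,d,q} pairwise interfere (4-clique) ⇒ χ ≥ 4
  assign b→r1 c→r2 d→r0 q→r3 r→r1 u→r1 — no edge inside a register ⇒ χ ≤ 4
  χ = 4

Answer: 4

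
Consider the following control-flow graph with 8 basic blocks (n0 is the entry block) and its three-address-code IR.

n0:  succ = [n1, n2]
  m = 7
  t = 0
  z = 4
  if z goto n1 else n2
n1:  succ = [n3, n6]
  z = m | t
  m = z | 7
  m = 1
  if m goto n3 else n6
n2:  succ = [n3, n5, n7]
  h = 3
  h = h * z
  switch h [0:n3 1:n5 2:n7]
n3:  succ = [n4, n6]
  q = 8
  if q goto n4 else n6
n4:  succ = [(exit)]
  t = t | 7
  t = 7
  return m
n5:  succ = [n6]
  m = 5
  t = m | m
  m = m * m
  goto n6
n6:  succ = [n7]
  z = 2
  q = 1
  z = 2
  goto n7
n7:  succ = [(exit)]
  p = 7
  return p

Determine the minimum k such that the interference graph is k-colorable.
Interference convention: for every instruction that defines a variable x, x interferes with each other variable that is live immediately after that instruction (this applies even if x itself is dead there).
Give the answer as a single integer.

Answer: 4

Working:
Block summaries:
  n0 def {m,t,z} use ∅
  n1 def {m,z} use {m,t}
  n2 def {h} use {z}
  n3 def {q} use ∅
  n4 def {t} use {m,t}
  n5 def {m,t} use ∅
  n6 def {q,z} use ∅
  n7 def {p} use ∅

Liveness:
  n0 li=∅ lo={m,t,z}
  n1 li={m,t} lo={m,t}
  n2 li={m,t,z} lo={m,t}
  n3 li={m,t} lo={m,t}
  n4 li={m,t} lo=∅
  n5 li=∅ lo=∅
  n6 li=∅ lo=∅
  n7 li=∅ lo=∅

Conflict graph:
  h: {m,t,z}
  m: {h,q,t,z}
  p: ∅
  q: {m,t}
  t: {h,m,q,z}
  z: {h,m,t}

Registers:
  clique {h,m,t,z} ⇒ need ≥ 4
  4-colouring: r0={m,p}  r1={t}  r2={h,q}  r3={z}
  χ = 4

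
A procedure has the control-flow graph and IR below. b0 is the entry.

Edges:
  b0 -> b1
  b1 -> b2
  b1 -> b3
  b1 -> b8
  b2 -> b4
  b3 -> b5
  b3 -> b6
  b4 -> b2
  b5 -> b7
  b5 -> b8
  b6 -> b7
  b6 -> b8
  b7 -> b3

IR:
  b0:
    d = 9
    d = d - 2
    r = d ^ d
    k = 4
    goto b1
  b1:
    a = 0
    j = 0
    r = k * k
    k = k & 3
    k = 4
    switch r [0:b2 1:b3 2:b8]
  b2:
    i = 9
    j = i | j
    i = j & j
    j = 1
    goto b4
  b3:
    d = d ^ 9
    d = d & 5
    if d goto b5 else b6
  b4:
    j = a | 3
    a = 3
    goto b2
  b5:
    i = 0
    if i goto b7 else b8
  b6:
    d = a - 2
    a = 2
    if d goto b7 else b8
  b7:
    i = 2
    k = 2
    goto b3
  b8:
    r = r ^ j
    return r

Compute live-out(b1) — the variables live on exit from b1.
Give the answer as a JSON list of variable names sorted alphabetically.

Answer: ["a", "d", "j", "r"]

Working:
def/use:
  b0: {d,k,r} / ∅
  b1: {a,j,k,r} / {k}
  b2: {i,j} / {j}
  b3: {d} / {d}
  b4: {a,j} / {a}
  b5: {i} / ∅
  b6: {a,d} / {a}
  b7: {i,k} / ∅
  b8: {r} / {j,r}

Live sets:
  b0 li=∅ lo={d,k}
  b1 li={d,k} lo={a,d,j,r}
  b2 li={a,j} lo={a}
  b3 li={a,d,j,r} lo={a,d,j,r}
  b4 li={a} lo={a,j}
  b5 li={a,d,j,r} lo={a,d,j,r}
  b6 li={a,j,r} lo={a,d,j,r}
  b7 li={a,d,j,r} lo={a,d,j,r}
  b8 li={j,r} lo=∅

live-out(b1) = ["a", "d", "j", "r"]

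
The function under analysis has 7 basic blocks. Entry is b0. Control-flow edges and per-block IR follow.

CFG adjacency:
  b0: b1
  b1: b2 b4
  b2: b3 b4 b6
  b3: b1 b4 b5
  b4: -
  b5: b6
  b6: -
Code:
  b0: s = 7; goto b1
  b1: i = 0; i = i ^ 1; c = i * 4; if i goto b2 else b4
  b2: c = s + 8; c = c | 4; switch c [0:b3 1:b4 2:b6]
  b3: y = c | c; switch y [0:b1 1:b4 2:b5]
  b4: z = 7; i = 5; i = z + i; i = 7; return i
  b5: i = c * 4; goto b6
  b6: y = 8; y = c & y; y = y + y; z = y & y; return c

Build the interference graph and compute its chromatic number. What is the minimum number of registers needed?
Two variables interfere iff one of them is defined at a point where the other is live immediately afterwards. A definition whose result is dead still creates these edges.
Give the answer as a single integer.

def/use:
  b0: def={s} ue=∅
  b1: def={c,i} ue=∅
  b2: def={c} ue={s}
  b3: def={y} ue={c}
  b4: def={i,z} ue=∅
  b5: def={i} ue={c}
  b6: def={y,z} ue={c}

Live sets:
  b0: in=∅ out={s}
  b1: in={s} out={s}
  b2: in={s} out={c,s}
  b3: in={c,s} out={c,s}
  b4: in=∅ out=∅
  b5: in={c} out={c}
  b6: in={c} out=∅

Interference:
  c↔{i,s,y,z}
  i↔{c,s,z}
  s↔{c,i,y}
  y↔{c,s}
  z↔{c,i}

Registers:
  {c,i,s} pairwise interfere (3-clique) ⇒ χ ≥ 3
  3-colouring: c0={c}  c1={i,y}  c2={s,z}
  χ = 3

Answer: 3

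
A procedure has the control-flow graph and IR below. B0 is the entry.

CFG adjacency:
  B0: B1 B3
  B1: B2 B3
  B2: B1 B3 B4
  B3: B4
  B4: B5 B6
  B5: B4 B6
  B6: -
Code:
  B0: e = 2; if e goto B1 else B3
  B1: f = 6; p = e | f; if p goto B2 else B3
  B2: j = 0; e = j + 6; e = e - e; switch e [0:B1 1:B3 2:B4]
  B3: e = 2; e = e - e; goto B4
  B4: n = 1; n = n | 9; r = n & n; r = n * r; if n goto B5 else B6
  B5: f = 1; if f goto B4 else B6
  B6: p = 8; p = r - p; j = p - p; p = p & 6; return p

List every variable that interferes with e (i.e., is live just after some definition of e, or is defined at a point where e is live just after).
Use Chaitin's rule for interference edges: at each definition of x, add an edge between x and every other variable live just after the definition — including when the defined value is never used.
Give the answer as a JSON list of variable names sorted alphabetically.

Block summaries:
  B0 def {e} use ∅
  B1 def {f,p} use {e}
  B2 def {e,j} use ∅
  B3 def {e} use ∅
  B4 def {n,r} use ∅
  B5 def {f} use ∅
  B6 def {j,p} use {r}

Liveness:
  B0: in=∅ out={e}
  B1: in={e} out=∅
  B2: in=∅ out={e}
  B3: in=∅ out=∅
  B4: in=∅ out={r}
  B5: in={r} out={r}
  B6: in={r} out=∅

Conflict graph:
  e: {f}
  f: {e,r}
  j: {p}
  n: {r}
  p: {j,r}
  r: {f,n,p}

N(e) = ["f"]

Answer: ["f"]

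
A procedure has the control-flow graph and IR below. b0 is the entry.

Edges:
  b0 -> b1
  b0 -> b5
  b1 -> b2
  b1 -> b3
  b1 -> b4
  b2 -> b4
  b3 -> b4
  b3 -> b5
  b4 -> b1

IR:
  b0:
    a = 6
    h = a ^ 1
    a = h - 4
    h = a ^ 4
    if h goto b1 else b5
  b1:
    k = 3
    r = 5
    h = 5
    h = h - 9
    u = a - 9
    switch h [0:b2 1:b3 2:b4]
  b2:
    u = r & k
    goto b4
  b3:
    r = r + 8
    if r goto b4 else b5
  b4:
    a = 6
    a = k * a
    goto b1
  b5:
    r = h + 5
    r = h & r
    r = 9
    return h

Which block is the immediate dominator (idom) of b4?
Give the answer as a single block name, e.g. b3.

idom tree: b1←b0 b2←b1 b3←b1 b4←b1 b5←b0
Dom at joins:
  b1: preds {b0,b4}: {b0} ∩ {b0,b1,b4} = {b0}; idom=b0
  b4: preds {b1,b2,b3}: {b0,b1} ∩ {b0,b1,b2} ∩ {b0,b1,b3} = {b0,b1}; idom=b1
  b5: preds {b0,b3}: {b0} ∩ {b0,b1,b3} = {b0}; idom=b0

idom(b4) = b1

Answer: b1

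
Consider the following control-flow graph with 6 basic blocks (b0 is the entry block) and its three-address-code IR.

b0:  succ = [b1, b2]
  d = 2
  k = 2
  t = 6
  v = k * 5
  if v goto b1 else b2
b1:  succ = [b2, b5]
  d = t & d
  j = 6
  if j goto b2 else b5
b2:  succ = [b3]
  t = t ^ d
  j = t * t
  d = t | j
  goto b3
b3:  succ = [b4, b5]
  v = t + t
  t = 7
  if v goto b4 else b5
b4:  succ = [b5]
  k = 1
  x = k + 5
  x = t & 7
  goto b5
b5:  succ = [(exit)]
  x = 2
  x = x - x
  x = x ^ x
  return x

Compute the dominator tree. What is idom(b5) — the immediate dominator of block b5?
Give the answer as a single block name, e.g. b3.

Answer: b0

Working:
idom tree: b1←b0 b2←b0 b3←b2 b4←b3 b5←b0
Dom at joins:
  b2: preds {b0,b1}: {b0} ∩ {b0,b1} = {b0}; idom=b0
  b5: preds {b1,b3,b4}: {b0,b1} ∩ {b0,b2,b3} ∩ {b0,b2,b3,b4} = {b0}; idom=b0

idom(b5) = b0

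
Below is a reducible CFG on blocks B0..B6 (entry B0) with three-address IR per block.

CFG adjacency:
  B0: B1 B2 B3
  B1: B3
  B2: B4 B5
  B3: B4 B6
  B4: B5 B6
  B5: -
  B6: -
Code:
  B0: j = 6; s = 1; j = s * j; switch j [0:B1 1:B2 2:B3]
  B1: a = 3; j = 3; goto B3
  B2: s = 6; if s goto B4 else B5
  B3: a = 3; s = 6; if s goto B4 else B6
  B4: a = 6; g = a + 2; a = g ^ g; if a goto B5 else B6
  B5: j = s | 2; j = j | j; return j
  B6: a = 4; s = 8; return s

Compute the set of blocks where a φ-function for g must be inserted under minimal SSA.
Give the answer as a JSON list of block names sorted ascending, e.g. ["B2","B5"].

Answer: ["B5", "B6"]

Working:
idom tree: B1←B0 B2←B0 B3←B0 B4←B0 B5←B0 B6←B0
Join-block Dom:
  B3: preds {B0,B1}: {B0} ∩ {B0,B1} = {B0}; idom=B0
  B4: preds {B2,B3}: {B0,B2} ∩ {B0,B3} = {B0}; idom=B0
  B5: preds {B2,B4}: {B0,B2} ∩ {B0,B4} = {B0}; idom=B0
  B6: preds {B3,B4}: {B0,B3} ∩ {B0,B4} = {B0}; idom=B0

DF derivation:
  join B3 pred B0: · stop@B0
  join B3 pred B1: B1 stop@B0
  join B4 pred B2: B2 stop@B0
  join B4 pred B3: B3 stop@B0
  join B5 pred B2: B2 stop@B0
  join B5 pred B4: B4 stop@B0
  join B6 pred B3: B3 stop@B0
  join B6 pred B4: B4 stop@B0
  DF(B0)=∅
  DF(B1)={B3}
  DF(B2)={B4,B5}
  DF(B3)={B4,B6}
  DF(B4)={B5,B6}
  DF(B5)=∅
  DF(B6)=∅

φ for g: defs {B4}
  DF⁺ = {B5,B6}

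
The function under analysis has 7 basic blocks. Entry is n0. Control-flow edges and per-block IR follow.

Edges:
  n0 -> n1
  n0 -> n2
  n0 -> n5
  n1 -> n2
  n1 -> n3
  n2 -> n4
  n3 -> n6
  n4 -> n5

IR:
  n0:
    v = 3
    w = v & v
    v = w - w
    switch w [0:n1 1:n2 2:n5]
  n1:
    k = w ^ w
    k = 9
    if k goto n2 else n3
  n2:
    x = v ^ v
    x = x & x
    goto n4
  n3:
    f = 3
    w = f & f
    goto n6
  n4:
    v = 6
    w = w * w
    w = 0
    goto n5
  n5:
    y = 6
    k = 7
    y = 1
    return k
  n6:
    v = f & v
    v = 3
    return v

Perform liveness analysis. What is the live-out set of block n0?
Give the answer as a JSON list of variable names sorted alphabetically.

Answer: ["v", "w"]

Working:
Per-block:
  n0: def={v,w} ue=∅
  n1: def={k} ue={w}
  n2: def={x} ue={v}
  n3: def={f,w} ue=∅
  n4: def={v,w} ue={w}
  n5: def={k,y} ue=∅
  n6: def={v} ue={f,v}

Liveness:
  n0: in=∅ out={v,w}
  n1: in={v,w} out={v,w}
  n2: in={v,w} out={w}
  n3: in={v} out={f,v}
  n4: in={w} out=∅
  n5: in=∅ out=∅
  n6: in={f,v} out=∅

live-out(n0) = ["v", "w"]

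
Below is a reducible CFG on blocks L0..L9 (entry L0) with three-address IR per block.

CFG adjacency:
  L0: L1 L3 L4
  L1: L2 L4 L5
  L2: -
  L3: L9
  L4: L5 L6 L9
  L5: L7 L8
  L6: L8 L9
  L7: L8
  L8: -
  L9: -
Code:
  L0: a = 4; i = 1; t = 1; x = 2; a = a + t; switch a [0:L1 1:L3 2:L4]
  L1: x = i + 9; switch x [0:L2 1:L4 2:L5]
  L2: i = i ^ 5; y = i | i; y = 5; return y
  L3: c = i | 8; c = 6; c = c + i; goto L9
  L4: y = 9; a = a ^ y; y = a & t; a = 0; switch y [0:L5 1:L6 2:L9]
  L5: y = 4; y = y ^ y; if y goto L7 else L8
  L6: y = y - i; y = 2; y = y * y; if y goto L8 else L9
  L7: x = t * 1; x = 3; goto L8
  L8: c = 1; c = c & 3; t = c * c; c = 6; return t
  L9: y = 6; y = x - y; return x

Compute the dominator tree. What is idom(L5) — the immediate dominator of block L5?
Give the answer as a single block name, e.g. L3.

Answer: L0

Working:
idom tree: L1←L0 L2←L1 L3←L0 L4←L0 L5←L0 L6←L4 L7←L5 L8←L0 L9←L0
Join-block Dom:
  L4: preds {L0,L1}: {L0} ∩ {L0,L1} = {L0}; idom=L0
  L5: preds {L1,L4}: {L0,L1} ∩ {L0,L4} = {L0}; idom=L0
  L8: preds {L5,L6,L7}: {L0,L5} ∩ {L0,L4,L6} ∩ {L0,L5,L7} = {L0}; idom=L0
  L9: preds {L3,L4,L6}: {L0,L3} ∩ {L0,L4} ∩ {L0,L4,L6} = {L0}; idom=L0

idom(L5) = L0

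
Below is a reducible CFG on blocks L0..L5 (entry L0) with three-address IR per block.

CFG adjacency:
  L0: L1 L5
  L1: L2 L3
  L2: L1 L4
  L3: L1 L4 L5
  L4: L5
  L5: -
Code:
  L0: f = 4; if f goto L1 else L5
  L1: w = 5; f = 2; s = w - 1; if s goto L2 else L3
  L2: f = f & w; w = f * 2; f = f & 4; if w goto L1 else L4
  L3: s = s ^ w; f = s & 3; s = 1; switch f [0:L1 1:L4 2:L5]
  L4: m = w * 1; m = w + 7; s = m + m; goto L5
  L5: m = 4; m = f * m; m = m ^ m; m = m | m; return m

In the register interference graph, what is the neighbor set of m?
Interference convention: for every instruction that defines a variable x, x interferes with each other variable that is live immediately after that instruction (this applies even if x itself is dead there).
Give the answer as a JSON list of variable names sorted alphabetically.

Answer: ["f", "w"]

Analysis:
Per-block:
  L0: {f} / ∅
  L1: {f,s,w} / ∅
  L2: {f,w} / {f,w}
  L3: {f,s} / {s,w}
  L4: {m,s} / {w}
  L5: {m} / {f}

Live sets:
  L0 li=∅ lo={f}
  L1 li=∅ lo={f,s,w}
  L2 li={f,w} lo={f,w}
  L3 li={s,w} lo={f,w}
  L4 li={f,w} lo={f}
  L5 li={f} lo=∅

Interference:
  f↔{m,s,w}
  m↔{f,w}
  s↔{f,w}
  w↔{f,m,s}

N(m) = ["f", "w"]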